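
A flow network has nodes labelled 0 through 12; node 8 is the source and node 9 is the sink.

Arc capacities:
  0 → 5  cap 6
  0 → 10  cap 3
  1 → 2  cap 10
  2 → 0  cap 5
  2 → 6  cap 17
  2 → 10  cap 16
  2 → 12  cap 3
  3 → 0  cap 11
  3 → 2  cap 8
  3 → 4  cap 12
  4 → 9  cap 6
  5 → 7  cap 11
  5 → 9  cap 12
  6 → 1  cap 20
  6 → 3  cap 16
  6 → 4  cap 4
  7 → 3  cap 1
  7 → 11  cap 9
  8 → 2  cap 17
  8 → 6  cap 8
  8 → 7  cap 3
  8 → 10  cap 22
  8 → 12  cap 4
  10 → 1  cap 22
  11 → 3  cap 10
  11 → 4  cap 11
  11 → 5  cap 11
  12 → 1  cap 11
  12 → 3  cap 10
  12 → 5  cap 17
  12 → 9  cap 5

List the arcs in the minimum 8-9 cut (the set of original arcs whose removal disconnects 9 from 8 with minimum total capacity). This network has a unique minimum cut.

Min-cut arcs: {(0,5), (2,12), (4,9), (8,7), (8,12)} (total capacity 22)

augment #1: 8→12→9 push 4
augment #2: 8→2→12→9 push 1
augment #3: 8→6→4→9 push 4
augment #4: 8→2→0→5→9 push 5
augment #5: 8→2→12→5→9 push 2
augment #6: 8→6→3→4→9 push 2
augment #7: 8→7→11→5→9 push 3
augment #8: 8→6→3→0→5→9 push 1
max flow = 22; residual-reachable set from 8 gives S-side
cut edges (S→T): {(0,5), (2,12), (4,9), (8,7), (8,12)} total cap 22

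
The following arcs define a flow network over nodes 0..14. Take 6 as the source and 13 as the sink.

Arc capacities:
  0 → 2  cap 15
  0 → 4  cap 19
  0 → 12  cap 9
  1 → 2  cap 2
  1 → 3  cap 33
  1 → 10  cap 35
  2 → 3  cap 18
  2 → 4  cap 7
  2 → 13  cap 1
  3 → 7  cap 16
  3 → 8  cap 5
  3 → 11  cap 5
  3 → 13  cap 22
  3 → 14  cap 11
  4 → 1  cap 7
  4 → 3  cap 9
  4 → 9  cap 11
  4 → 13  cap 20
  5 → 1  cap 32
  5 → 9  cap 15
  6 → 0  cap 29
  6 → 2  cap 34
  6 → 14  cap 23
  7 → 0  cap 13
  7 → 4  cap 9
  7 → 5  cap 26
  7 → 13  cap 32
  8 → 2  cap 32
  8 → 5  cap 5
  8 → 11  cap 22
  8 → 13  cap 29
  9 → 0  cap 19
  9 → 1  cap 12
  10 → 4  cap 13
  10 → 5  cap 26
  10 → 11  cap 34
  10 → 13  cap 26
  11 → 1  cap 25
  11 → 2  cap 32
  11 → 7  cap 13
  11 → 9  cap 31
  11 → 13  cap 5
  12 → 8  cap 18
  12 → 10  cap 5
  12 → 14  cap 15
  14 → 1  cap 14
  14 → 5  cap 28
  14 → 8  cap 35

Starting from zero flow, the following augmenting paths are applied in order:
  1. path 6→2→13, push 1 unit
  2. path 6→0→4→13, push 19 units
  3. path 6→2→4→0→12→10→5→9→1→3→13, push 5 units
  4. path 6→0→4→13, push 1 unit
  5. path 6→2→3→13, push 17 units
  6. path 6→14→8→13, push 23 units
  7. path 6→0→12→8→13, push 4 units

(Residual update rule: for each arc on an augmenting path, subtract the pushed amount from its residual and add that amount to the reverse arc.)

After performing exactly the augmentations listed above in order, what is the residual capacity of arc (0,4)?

after path 1 (6→2→13, push 1): res(0,4)=19
after path 2 (6→0→4→13, push 19): res(0,4)=0
after path 3 (6→2→4→0→12→10→5→9→1→3→13, push 5): res(0,4)=5
after path 4 (6→0→4→13, push 1): res(0,4)=4
after path 5 (6→2→3→13, push 17): res(0,4)=4
after path 6 (6→14→8→13, push 23): res(0,4)=4
after path 7 (6→0→12→8→13, push 4): res(0,4)=4

Residual capacity of (0,4): 4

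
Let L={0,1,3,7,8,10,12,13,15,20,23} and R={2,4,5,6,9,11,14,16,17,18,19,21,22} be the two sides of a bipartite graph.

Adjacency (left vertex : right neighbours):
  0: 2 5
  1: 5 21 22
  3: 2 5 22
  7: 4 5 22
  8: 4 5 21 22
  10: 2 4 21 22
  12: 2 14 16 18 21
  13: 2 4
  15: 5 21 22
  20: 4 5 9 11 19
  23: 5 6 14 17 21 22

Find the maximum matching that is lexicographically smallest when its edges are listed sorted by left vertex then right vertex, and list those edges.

Lex-smallest maximum matching: {(0,2), (1,5), (3,22), (7,4), (8,21), (12,14), (20,9), (23,6)}

|M| = 8 (so the lex-smallest maximum matching has 8 edges)
process left vertices in ascending order; for each, take the smallest-labelled available neighbour that still permits 8 edges overall, or leave it unmatched if none does
lex-smallest matching: {0-2, 1-5, 3-22, 7-4, 8-21, 12-14, 20-9, 23-6}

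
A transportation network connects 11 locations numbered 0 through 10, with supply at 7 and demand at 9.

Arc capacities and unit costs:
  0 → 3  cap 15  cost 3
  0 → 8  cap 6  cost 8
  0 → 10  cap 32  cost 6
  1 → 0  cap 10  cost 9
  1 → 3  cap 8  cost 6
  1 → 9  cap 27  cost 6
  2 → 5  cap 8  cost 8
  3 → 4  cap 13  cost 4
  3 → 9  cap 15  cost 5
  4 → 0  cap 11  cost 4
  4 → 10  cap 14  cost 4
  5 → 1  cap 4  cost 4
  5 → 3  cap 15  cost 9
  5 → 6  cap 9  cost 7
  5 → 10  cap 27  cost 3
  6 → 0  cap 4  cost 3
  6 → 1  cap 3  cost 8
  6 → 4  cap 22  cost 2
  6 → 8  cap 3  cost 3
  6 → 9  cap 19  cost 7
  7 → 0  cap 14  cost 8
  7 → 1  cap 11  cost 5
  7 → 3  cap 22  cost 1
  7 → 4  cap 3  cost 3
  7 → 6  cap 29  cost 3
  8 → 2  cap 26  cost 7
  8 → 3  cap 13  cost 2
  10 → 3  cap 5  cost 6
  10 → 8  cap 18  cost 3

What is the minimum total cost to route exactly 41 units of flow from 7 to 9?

Minimum cost for 41 units: 357

shortest-cost path #1: 7→3→9 push 15 @ unit cost 6 (adds 90)
shortest-cost path #2: 7→6→9 push 19 @ unit cost 10 (adds 190)
shortest-cost path #3: 7→1→9 push 7 @ unit cost 11 (adds 77)
total cost = 357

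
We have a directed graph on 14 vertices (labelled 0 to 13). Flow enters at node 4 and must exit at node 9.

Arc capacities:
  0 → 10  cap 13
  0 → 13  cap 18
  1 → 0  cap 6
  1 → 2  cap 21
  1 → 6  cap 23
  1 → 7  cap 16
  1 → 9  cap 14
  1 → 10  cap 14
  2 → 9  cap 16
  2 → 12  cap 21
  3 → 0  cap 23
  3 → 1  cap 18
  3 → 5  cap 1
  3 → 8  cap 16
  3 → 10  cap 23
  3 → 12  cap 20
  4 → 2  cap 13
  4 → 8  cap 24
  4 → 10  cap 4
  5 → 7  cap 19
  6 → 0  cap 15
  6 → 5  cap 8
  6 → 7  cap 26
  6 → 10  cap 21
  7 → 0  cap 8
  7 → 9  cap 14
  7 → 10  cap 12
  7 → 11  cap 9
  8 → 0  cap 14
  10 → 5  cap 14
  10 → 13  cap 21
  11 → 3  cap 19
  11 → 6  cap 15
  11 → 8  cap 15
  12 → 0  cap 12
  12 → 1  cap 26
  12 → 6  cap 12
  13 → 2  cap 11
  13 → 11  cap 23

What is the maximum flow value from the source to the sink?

augment #1: 4→2→9 bottleneck 13, total now 13
augment #2: 4→10→5→7→9 bottleneck 4, total now 17
augment #3: 4→8→0→13→2→9 bottleneck 3, total now 20
augment #4: 4→8→0→10→5→7→9 bottleneck 10, total now 30
augment #5: 4→8→0→13→2→12→1→9 bottleneck 1, total now 31

Maximum flow value: 31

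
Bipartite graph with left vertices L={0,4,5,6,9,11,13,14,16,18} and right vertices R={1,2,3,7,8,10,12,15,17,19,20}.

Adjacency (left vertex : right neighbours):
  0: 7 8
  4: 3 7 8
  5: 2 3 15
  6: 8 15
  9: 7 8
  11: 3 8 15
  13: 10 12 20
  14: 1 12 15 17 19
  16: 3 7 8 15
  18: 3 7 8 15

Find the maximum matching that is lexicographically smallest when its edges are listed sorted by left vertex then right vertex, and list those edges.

|M| = 7 (so the lex-smallest maximum matching has 7 edges)
process left vertices in ascending order; for each, take the smallest-labelled available neighbour that still permits 7 edges overall, or leave it unmatched if none does
lex-smallest matching: {0-7, 4-3, 5-2, 6-8, 11-15, 13-10, 14-1}

Lex-smallest maximum matching: {(0,7), (4,3), (5,2), (6,8), (11,15), (13,10), (14,1)}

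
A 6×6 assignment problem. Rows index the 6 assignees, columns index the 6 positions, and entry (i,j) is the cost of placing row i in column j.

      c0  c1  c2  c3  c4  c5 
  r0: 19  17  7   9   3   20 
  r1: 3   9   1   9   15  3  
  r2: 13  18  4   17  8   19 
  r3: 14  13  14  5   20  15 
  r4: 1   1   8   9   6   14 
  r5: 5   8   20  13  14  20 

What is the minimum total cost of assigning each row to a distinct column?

Minimum assignment cost: 21

optimal assignment: row0→col4 (cost 3), row1→col5 (cost 3), row2→col2 (cost 4), row3→col3 (cost 5), row4→col1 (cost 1), row5→col0 (cost 5)
total = 3 + 3 + 4 + 5 + 1 + 5 = 21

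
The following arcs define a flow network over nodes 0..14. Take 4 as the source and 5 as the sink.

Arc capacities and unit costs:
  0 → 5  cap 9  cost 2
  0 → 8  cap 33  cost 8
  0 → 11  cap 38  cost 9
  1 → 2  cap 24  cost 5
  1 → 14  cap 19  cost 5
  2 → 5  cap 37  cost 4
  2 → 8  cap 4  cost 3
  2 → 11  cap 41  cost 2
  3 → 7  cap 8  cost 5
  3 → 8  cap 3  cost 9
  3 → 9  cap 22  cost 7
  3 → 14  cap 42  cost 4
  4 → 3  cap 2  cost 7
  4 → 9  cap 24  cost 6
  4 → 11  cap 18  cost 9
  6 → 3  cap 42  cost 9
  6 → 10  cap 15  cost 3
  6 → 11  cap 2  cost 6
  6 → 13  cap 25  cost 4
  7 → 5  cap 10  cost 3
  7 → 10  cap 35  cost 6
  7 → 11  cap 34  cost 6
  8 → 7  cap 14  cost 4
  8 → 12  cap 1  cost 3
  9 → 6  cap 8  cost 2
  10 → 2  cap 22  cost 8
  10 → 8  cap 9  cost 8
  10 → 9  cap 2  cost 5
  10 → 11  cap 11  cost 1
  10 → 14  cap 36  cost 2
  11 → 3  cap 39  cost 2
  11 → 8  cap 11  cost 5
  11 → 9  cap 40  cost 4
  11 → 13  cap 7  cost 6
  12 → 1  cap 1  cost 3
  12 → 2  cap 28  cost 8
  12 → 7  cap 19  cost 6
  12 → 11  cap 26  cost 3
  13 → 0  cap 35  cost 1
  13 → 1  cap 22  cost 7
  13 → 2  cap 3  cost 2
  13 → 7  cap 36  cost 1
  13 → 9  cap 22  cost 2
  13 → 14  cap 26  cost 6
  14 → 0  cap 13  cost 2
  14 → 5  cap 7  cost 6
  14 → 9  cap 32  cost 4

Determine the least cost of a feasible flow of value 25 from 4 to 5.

shortest-cost path #1: 4→3→7→5 push 2 @ unit cost 15 (adds 30)
shortest-cost path #2: 4→9→6→13→0→5 push 8 @ unit cost 15 (adds 120)
shortest-cost path #3: 4→11→13→0→5 push 1 @ unit cost 18 (adds 18)
shortest-cost path #4: 4→11→13→7→5 push 6 @ unit cost 19 (adds 114)
shortest-cost path #5: 4→11→3→7→5 push 2 @ unit cost 19 (adds 38)
shortest-cost path #6: 4→11→3→14→5 push 6 @ unit cost 21 (adds 126)
total cost = 446

Minimum cost for 25 units: 446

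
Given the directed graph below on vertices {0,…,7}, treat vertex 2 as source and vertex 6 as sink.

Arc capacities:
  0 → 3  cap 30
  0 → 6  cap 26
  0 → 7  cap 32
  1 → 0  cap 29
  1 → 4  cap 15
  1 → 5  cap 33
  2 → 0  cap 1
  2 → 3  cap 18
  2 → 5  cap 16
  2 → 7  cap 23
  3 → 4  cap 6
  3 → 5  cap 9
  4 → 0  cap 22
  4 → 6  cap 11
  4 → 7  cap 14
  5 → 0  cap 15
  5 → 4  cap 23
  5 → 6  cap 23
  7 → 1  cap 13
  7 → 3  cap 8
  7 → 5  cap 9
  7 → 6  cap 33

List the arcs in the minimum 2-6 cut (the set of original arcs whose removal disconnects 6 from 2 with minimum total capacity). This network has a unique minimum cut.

Min-cut arcs: {(2,0), (2,5), (2,7), (3,4), (3,5)} (total capacity 55)

augment #1: 2→0→6 push 1
augment #2: 2→5→6 push 16
augment #3: 2→7→6 push 23
augment #4: 2→3→4→6 push 6
augment #5: 2→3→5→6 push 7
augment #6: 2→3→5→0→6 push 2
max flow = 55; residual-reachable set from 2 gives S-side
cut edges (S→T): {(2,0), (2,5), (2,7), (3,4), (3,5)} total cap 55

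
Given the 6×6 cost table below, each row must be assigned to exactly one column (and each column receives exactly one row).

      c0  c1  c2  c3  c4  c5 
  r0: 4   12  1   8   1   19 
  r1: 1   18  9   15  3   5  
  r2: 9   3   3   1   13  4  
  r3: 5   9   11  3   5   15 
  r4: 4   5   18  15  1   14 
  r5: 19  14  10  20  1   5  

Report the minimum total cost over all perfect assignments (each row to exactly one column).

Minimum assignment cost: 14

optimal assignment: row0→col2 (cost 1), row1→col0 (cost 1), row2→col1 (cost 3), row3→col3 (cost 3), row4→col4 (cost 1), row5→col5 (cost 5)
total = 1 + 1 + 3 + 3 + 1 + 5 = 14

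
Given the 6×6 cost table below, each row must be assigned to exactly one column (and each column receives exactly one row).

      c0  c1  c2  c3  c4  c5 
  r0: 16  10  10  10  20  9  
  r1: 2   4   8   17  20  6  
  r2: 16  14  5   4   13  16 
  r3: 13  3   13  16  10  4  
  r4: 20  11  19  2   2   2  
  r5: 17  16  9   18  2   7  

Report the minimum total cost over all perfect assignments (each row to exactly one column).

Minimum assignment cost: 23

one of 2 optimal assignments: row0→col2 (cost 10), row1→col0 (cost 2), row2→col3 (cost 4), row3→col1 (cost 3), row4→col5 (cost 2), row5→col4 (cost 2)
total = 10 + 2 + 4 + 3 + 2 + 2 = 23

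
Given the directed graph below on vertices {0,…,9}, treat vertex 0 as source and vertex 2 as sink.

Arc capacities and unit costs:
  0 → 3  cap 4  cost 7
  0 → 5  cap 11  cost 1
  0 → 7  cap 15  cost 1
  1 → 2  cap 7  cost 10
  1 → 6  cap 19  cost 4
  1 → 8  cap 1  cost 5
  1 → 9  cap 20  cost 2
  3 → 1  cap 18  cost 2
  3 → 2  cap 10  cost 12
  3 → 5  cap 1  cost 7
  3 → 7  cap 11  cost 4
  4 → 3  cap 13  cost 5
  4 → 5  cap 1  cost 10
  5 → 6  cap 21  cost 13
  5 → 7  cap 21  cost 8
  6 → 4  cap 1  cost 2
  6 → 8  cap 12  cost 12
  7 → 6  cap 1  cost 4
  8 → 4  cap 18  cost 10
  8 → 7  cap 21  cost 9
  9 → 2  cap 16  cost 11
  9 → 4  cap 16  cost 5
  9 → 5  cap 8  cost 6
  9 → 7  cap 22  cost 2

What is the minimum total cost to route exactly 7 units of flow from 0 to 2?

Minimum cost for 7 units: 206

shortest-cost path #1: 0→3→2 push 4 @ unit cost 19 (adds 76)
shortest-cost path #2: 0→7→6→4→3→2 push 1 @ unit cost 24 (adds 24)
shortest-cost path #3: 0→5→6→8→4→3→2 push 2 @ unit cost 53 (adds 106)
total cost = 206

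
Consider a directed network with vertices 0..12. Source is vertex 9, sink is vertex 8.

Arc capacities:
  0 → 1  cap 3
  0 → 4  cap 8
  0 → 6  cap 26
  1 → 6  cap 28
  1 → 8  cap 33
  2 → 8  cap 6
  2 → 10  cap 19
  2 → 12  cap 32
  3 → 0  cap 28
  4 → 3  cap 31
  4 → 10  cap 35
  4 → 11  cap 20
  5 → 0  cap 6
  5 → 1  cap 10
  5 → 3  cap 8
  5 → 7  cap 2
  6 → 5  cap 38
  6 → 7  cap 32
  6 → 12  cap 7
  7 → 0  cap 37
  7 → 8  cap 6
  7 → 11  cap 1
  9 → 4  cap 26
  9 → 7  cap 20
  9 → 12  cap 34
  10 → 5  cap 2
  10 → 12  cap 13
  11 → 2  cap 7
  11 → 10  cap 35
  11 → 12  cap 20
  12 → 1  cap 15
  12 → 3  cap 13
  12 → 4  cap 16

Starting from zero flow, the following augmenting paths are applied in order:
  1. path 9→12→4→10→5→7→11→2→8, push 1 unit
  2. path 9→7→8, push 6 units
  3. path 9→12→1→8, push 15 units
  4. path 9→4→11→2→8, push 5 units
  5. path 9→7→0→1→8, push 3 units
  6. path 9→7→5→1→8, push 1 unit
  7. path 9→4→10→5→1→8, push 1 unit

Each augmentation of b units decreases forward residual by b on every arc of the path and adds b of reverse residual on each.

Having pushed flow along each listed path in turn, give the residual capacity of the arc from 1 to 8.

Residual capacity of (1,8): 13

after path 1 (9→12→4→10→5→7→11→2→8, push 1): res(1,8)=33
after path 2 (9→7→8, push 6): res(1,8)=33
after path 3 (9→12→1→8, push 15): res(1,8)=18
after path 4 (9→4→11→2→8, push 5): res(1,8)=18
after path 5 (9→7→0→1→8, push 3): res(1,8)=15
after path 6 (9→7→5→1→8, push 1): res(1,8)=14
after path 7 (9→4→10→5→1→8, push 1): res(1,8)=13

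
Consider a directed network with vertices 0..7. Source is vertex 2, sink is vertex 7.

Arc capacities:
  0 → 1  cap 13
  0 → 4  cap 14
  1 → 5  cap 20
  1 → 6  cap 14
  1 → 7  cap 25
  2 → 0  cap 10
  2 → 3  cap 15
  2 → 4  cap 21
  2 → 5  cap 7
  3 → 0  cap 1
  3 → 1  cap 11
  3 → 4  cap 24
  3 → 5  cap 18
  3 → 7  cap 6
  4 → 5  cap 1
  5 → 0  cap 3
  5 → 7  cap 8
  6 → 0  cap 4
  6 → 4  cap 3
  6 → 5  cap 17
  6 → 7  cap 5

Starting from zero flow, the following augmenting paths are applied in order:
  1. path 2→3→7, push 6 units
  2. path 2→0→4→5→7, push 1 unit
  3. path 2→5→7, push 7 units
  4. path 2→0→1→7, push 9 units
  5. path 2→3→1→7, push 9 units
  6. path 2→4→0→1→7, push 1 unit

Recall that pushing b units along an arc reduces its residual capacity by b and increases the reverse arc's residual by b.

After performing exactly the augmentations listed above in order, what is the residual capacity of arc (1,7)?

Residual capacity of (1,7): 6

after path 1 (2→3→7, push 6): res(1,7)=25
after path 2 (2→0→4→5→7, push 1): res(1,7)=25
after path 3 (2→5→7, push 7): res(1,7)=25
after path 4 (2→0→1→7, push 9): res(1,7)=16
after path 5 (2→3→1→7, push 9): res(1,7)=7
after path 6 (2→4→0→1→7, push 1): res(1,7)=6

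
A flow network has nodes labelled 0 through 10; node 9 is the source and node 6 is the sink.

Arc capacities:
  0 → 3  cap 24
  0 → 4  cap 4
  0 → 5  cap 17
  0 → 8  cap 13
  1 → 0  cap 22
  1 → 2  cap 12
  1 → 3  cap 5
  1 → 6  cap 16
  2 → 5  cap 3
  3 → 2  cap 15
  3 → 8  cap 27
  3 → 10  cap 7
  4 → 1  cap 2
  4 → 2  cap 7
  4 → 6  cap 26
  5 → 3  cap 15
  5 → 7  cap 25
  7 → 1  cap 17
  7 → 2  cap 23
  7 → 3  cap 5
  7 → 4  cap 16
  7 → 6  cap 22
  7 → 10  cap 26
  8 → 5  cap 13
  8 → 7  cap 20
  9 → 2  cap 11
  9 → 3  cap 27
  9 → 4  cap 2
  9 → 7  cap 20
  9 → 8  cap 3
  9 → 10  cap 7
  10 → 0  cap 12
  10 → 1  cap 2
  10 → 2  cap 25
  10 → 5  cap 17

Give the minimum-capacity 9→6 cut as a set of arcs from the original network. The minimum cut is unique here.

Min-cut arcs: {(0,4), (1,6), (7,4), (7,6), (9,4)} (total capacity 60)

augment #1: 9→4→6 push 2
augment #2: 9→7→6 push 20
augment #3: 9→8→7→6 push 2
augment #4: 9→10→1→6 push 2
augment #5: 9→8→7→1→6 push 1
augment #6: 9→10→0→4→6 push 4
augment #7: 9→2→5→7→1→6 push 3
augment #8: 9→3→8→7→1→6 push 10
augment #9: 9→3→8→7→4→6 push 7
augment #10: 9→10→5→7→4→6 push 1
augment #11: 9→3→8→5→7→4→6 push 8
max flow = 60; residual-reachable set from 9 gives S-side
cut edges (S→T): {(0,4), (1,6), (7,4), (7,6), (9,4)} total cap 60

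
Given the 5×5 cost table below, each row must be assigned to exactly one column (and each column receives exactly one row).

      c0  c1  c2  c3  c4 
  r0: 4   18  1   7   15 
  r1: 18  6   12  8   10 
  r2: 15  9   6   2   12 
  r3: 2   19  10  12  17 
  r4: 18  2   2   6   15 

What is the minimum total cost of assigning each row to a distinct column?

optimal assignment: row0→col2 (cost 1), row1→col4 (cost 10), row2→col3 (cost 2), row3→col0 (cost 2), row4→col1 (cost 2)
total = 1 + 10 + 2 + 2 + 2 = 17

Minimum assignment cost: 17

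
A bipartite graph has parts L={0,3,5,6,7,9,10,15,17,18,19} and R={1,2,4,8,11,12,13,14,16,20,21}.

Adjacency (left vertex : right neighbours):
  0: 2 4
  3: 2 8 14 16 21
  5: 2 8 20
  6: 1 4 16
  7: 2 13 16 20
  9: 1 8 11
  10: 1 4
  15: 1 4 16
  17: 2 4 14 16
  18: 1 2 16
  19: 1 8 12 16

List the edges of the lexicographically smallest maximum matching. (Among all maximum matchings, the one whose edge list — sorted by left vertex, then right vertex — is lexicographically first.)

|M| = 10 (so the lex-smallest maximum matching has 10 edges)
process left vertices in ascending order; for each, take the smallest-labelled available neighbour that still permits 10 edges overall, or leave it unmatched if none does
lex-smallest matching: {0-2, 3-8, 5-20, 6-1, 7-13, 9-11, 10-4, 15-16, 17-14, 19-12}

Lex-smallest maximum matching: {(0,2), (3,8), (5,20), (6,1), (7,13), (9,11), (10,4), (15,16), (17,14), (19,12)}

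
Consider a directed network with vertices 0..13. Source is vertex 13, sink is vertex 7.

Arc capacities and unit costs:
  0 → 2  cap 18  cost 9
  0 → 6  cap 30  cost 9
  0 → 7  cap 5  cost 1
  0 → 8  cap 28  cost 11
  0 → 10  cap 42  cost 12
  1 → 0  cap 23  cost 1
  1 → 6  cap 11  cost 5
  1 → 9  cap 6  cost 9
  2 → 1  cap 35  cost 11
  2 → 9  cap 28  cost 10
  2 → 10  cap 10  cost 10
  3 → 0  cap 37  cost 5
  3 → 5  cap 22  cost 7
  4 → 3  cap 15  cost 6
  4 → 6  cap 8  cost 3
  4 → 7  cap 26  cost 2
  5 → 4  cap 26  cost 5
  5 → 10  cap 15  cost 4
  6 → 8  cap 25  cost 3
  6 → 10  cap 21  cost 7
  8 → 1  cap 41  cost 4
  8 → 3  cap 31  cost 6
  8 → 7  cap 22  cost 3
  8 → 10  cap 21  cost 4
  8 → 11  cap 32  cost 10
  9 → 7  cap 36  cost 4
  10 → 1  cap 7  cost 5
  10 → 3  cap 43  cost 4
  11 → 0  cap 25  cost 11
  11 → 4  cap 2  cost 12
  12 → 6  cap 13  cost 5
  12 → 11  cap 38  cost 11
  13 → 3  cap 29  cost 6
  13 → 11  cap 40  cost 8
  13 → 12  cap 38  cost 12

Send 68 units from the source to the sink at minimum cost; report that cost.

shortest-cost path #1: 13→3→0→7 push 5 @ unit cost 12 (adds 60)
shortest-cost path #2: 13→3→5→4→7 push 22 @ unit cost 20 (adds 440)
shortest-cost path #3: 13→11→4→7 push 2 @ unit cost 22 (adds 44)
shortest-cost path #4: 13→12→6→8→7 push 13 @ unit cost 23 (adds 299)
shortest-cost path #5: 13→3→0→8→7 push 2 @ unit cost 25 (adds 50)
shortest-cost path #6: 13→11→0→8→7 push 7 @ unit cost 33 (adds 231)
shortest-cost path #7: 13→11→0→2→9→7 push 17 @ unit cost 42 (adds 714)
total cost = 1838

Minimum cost for 68 units: 1838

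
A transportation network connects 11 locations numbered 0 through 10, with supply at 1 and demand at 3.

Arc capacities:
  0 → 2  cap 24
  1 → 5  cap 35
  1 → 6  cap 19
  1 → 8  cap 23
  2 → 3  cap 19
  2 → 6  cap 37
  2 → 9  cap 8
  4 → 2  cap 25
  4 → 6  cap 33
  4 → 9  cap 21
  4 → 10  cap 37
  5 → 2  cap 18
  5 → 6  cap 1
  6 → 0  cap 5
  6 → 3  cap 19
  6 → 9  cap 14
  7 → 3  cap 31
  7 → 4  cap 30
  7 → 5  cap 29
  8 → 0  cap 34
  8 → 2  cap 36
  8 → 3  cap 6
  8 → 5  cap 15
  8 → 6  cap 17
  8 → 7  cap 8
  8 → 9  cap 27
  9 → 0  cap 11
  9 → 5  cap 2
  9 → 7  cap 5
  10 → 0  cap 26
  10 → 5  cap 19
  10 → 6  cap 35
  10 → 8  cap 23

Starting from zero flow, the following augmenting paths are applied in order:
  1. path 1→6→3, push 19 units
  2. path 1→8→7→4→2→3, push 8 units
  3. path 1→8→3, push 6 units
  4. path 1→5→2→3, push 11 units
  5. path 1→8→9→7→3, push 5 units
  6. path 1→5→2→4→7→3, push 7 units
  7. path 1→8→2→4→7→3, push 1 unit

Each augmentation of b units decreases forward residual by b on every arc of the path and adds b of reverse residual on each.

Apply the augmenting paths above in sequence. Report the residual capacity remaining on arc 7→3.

Residual capacity of (7,3): 18

after path 1 (1→6→3, push 19): res(7,3)=31
after path 2 (1→8→7→4→2→3, push 8): res(7,3)=31
after path 3 (1→8→3, push 6): res(7,3)=31
after path 4 (1→5→2→3, push 11): res(7,3)=31
after path 5 (1→8→9→7→3, push 5): res(7,3)=26
after path 6 (1→5→2→4→7→3, push 7): res(7,3)=19
after path 7 (1→8→2→4→7→3, push 1): res(7,3)=18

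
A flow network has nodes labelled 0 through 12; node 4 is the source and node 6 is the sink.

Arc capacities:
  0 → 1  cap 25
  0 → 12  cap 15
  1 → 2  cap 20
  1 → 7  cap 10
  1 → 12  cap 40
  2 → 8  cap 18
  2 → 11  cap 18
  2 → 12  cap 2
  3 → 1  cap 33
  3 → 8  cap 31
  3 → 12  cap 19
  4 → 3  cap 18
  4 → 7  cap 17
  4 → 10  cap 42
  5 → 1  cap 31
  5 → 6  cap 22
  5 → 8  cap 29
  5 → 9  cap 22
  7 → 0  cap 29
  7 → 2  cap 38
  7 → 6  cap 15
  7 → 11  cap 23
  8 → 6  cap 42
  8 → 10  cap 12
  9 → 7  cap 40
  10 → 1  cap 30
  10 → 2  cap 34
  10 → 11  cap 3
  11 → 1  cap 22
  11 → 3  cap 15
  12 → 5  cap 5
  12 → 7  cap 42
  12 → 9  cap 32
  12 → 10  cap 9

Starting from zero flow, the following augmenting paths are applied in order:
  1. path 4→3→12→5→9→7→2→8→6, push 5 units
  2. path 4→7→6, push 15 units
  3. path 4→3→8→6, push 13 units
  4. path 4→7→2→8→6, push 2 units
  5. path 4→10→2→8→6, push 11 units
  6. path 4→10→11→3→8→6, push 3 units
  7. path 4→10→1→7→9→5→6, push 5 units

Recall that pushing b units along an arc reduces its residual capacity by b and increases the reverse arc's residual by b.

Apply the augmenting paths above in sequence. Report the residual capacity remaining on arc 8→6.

after path 1 (4→3→12→5→9→7→2→8→6, push 5): res(8,6)=37
after path 2 (4→7→6, push 15): res(8,6)=37
after path 3 (4→3→8→6, push 13): res(8,6)=24
after path 4 (4→7→2→8→6, push 2): res(8,6)=22
after path 5 (4→10→2→8→6, push 11): res(8,6)=11
after path 6 (4→10→11→3→8→6, push 3): res(8,6)=8
after path 7 (4→10→1→7→9→5→6, push 5): res(8,6)=8

Residual capacity of (8,6): 8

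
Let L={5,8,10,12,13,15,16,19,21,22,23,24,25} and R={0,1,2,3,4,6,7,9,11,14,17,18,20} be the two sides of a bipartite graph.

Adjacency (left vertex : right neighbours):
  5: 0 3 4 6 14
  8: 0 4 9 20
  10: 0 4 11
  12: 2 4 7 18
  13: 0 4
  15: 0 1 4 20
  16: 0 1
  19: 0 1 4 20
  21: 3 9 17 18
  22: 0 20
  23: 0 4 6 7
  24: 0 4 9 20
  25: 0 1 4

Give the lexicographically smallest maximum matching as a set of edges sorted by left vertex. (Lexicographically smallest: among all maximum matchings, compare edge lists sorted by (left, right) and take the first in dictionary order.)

Lex-smallest maximum matching: {(5,3), (8,0), (10,11), (12,2), (13,4), (15,1), (19,20), (21,17), (23,6), (24,9)}

|M| = 10 (so the lex-smallest maximum matching has 10 edges)
process left vertices in ascending order; for each, take the smallest-labelled available neighbour that still permits 10 edges overall, or leave it unmatched if none does
lex-smallest matching: {5-3, 8-0, 10-11, 12-2, 13-4, 15-1, 19-20, 21-17, 23-6, 24-9}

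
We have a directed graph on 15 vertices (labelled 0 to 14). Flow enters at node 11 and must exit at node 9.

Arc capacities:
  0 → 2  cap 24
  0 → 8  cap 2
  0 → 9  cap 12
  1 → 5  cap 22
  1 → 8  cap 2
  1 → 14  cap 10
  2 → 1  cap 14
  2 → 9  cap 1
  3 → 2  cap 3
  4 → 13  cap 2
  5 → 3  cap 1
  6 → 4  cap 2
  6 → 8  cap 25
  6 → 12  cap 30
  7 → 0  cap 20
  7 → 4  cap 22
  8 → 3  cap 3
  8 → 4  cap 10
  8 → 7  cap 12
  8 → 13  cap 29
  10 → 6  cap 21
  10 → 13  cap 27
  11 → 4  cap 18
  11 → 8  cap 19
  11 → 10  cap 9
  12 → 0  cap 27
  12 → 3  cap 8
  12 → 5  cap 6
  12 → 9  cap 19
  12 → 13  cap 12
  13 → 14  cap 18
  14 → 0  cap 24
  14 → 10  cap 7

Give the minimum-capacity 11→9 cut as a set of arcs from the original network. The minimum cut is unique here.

Min-cut arcs: {(0,9), (2,9), (11,10), (14,10)} (total capacity 29)

augment #1: 11→8→3→2→9 push 1
augment #2: 11→8→7→0→9 push 12
augment #3: 11→10→6→12→9 push 9
augment #4: 11→4→13→14→10→6→12→9 push 2
augment #5: 11→8→13→14→10→6→12→9 push 5
max flow = 29; residual-reachable set from 11 gives S-side
cut edges (S→T): {(0,9), (2,9), (11,10), (14,10)} total cap 29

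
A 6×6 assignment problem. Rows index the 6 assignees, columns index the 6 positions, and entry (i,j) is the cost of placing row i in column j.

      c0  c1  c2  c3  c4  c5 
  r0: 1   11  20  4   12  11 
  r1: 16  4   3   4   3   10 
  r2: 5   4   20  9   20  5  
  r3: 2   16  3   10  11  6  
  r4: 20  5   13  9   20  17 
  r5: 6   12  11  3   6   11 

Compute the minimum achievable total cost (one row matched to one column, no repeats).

optimal assignment: row0→col0 (cost 1), row1→col4 (cost 3), row2→col5 (cost 5), row3→col2 (cost 3), row4→col1 (cost 5), row5→col3 (cost 3)
total = 1 + 3 + 5 + 3 + 5 + 3 = 20

Minimum assignment cost: 20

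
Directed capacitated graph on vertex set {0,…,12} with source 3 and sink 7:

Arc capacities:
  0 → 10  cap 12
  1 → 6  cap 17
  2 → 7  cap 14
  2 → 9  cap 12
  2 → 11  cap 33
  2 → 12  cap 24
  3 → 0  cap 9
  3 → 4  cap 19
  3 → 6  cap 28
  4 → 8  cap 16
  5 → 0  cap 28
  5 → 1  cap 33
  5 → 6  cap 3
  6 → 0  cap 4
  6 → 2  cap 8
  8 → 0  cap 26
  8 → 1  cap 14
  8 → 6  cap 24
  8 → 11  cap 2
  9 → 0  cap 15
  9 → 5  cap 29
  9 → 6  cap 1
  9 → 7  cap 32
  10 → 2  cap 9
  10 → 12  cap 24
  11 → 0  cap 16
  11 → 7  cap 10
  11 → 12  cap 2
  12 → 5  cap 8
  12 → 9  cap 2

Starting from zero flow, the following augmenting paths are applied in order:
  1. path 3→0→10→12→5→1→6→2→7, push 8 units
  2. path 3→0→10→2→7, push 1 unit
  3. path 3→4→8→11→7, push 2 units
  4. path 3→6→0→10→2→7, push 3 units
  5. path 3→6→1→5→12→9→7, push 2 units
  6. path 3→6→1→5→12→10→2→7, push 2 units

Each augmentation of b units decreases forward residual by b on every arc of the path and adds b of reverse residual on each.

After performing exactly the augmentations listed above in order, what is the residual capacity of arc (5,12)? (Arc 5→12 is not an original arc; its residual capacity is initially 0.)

after path 1 (3→0→10→12→5→1→6→2→7, push 8): res(5,12)=8
after path 2 (3→0→10→2→7, push 1): res(5,12)=8
after path 3 (3→4→8→11→7, push 2): res(5,12)=8
after path 4 (3→6→0→10→2→7, push 3): res(5,12)=8
after path 5 (3→6→1→5→12→9→7, push 2): res(5,12)=6
after path 6 (3→6→1→5→12→10→2→7, push 2): res(5,12)=4

Residual capacity of (5,12): 4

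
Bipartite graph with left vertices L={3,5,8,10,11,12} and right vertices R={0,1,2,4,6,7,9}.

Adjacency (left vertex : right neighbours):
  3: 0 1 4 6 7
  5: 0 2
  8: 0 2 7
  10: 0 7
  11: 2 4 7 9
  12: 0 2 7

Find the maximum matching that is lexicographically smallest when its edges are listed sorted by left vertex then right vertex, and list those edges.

|M| = 5 (so the lex-smallest maximum matching has 5 edges)
process left vertices in ascending order; for each, take the smallest-labelled available neighbour that still permits 5 edges overall, or leave it unmatched if none does
lex-smallest matching: {3-1, 5-0, 8-2, 10-7, 11-4}

Lex-smallest maximum matching: {(3,1), (5,0), (8,2), (10,7), (11,4)}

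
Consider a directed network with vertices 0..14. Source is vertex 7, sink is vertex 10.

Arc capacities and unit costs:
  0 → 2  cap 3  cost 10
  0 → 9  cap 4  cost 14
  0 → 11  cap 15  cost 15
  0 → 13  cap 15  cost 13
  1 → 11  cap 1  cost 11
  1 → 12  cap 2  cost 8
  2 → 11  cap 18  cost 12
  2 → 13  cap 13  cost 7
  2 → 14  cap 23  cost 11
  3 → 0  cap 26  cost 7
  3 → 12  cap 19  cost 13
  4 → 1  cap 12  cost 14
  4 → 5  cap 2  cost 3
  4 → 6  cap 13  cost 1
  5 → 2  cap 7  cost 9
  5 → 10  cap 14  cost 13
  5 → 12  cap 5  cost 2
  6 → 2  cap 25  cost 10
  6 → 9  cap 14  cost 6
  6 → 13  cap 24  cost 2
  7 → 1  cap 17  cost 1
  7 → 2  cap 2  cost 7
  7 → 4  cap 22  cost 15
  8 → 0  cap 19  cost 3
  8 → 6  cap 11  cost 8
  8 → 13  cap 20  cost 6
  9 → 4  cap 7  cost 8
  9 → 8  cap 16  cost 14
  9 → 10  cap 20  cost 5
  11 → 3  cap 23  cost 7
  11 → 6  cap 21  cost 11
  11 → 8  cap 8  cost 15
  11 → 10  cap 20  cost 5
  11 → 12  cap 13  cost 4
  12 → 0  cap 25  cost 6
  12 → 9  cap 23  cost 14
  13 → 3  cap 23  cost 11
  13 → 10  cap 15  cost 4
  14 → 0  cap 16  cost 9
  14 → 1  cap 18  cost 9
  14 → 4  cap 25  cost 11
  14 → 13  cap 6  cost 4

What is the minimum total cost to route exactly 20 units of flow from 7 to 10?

shortest-cost path #1: 7→1→11→10 push 1 @ unit cost 17 (adds 17)
shortest-cost path #2: 7→2→13→10 push 2 @ unit cost 18 (adds 36)
shortest-cost path #3: 7→4→6→13→10 push 13 @ unit cost 22 (adds 286)
shortest-cost path #4: 7→1→12→9→10 push 2 @ unit cost 28 (adds 56)
shortest-cost path #5: 7→4→5→10 push 2 @ unit cost 31 (adds 62)
total cost = 457

Minimum cost for 20 units: 457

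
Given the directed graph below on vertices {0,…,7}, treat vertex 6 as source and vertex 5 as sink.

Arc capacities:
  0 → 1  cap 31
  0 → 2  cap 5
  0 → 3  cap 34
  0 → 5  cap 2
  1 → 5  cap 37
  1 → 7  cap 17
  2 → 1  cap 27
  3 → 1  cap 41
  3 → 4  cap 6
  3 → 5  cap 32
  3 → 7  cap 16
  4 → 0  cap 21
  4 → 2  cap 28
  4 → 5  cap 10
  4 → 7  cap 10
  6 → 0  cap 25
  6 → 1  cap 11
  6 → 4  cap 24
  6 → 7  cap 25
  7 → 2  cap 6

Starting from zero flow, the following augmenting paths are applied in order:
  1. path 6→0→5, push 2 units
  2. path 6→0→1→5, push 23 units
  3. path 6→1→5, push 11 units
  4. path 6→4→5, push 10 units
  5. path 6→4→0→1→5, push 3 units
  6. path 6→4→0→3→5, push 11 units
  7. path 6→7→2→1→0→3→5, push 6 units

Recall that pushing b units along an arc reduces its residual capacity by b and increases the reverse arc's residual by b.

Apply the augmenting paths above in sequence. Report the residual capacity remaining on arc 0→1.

Residual capacity of (0,1): 11

after path 1 (6→0→5, push 2): res(0,1)=31
after path 2 (6→0→1→5, push 23): res(0,1)=8
after path 3 (6→1→5, push 11): res(0,1)=8
after path 4 (6→4→5, push 10): res(0,1)=8
after path 5 (6→4→0→1→5, push 3): res(0,1)=5
after path 6 (6→4→0→3→5, push 11): res(0,1)=5
after path 7 (6→7→2→1→0→3→5, push 6): res(0,1)=11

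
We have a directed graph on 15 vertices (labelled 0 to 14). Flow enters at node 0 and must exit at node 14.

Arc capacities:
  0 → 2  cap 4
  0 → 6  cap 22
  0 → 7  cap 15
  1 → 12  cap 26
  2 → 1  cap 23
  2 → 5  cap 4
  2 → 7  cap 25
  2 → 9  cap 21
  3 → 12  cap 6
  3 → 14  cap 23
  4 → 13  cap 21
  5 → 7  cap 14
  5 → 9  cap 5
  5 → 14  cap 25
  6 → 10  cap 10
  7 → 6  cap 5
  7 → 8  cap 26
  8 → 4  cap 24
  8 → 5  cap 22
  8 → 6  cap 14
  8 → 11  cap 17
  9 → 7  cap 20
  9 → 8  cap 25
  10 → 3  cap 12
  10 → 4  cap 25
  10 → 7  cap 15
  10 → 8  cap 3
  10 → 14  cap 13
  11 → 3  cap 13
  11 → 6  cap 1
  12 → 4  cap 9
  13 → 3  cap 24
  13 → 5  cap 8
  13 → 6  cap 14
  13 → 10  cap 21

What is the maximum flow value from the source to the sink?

augment #1: 0→2→5→14 bottleneck 4, total now 4
augment #2: 0→6→10→14 bottleneck 10, total now 14
augment #3: 0→7→8→5→14 bottleneck 15, total now 29

Maximum flow value: 29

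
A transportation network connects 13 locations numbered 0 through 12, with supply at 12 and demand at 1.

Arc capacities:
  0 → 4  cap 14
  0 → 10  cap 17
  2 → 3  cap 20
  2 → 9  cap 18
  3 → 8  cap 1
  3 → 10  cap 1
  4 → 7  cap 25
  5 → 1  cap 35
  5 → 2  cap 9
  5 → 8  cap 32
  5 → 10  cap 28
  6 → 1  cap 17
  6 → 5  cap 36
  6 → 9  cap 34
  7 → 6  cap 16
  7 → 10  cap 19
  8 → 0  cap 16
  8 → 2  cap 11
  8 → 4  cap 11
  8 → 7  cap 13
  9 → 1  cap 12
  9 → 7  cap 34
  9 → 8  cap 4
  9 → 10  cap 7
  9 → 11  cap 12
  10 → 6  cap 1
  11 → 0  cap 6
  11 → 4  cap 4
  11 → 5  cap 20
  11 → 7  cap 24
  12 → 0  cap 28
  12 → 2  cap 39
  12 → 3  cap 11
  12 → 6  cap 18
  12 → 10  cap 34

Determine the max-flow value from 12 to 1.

augment #1: 12→6→1 bottleneck 17, total now 17
augment #2: 12→2→9→1 bottleneck 12, total now 29
augment #3: 12→6→5→1 bottleneck 1, total now 30
augment #4: 12→10→6→5→1 bottleneck 1, total now 31
augment #5: 12→2→9→11→5→1 bottleneck 6, total now 37
augment #6: 12→0→4→7→6→5→1 bottleneck 14, total now 51
augment #7: 12→3→8→7→6→5→1 bottleneck 1, total now 52

Maximum flow value: 52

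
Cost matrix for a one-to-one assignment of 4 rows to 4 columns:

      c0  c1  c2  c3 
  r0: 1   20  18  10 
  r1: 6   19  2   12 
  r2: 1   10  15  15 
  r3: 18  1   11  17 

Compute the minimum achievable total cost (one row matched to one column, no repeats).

optimal assignment: row0→col3 (cost 10), row1→col2 (cost 2), row2→col0 (cost 1), row3→col1 (cost 1)
total = 10 + 2 + 1 + 1 = 14

Minimum assignment cost: 14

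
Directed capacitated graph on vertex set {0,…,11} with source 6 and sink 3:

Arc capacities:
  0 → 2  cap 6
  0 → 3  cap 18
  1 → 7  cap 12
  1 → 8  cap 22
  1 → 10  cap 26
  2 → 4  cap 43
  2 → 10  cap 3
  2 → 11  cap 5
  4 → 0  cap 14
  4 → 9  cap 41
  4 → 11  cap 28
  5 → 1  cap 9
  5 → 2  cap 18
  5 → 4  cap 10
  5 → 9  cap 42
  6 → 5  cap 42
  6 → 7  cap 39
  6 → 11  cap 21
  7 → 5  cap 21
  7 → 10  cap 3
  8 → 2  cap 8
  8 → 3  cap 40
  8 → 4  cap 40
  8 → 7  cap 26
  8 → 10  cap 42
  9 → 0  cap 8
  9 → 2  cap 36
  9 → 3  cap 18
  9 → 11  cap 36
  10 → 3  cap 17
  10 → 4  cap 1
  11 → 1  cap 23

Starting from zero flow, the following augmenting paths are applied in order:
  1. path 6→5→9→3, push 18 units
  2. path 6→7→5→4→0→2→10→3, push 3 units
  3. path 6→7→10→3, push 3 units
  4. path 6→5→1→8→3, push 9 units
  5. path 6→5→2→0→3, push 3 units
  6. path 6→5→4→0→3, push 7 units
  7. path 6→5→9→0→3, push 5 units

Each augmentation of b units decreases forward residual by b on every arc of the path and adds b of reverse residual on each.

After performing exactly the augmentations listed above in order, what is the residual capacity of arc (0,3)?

Residual capacity of (0,3): 3

after path 1 (6→5→9→3, push 18): res(0,3)=18
after path 2 (6→7→5→4→0→2→10→3, push 3): res(0,3)=18
after path 3 (6→7→10→3, push 3): res(0,3)=18
after path 4 (6→5→1→8→3, push 9): res(0,3)=18
after path 5 (6→5→2→0→3, push 3): res(0,3)=15
after path 6 (6→5→4→0→3, push 7): res(0,3)=8
after path 7 (6→5→9→0→3, push 5): res(0,3)=3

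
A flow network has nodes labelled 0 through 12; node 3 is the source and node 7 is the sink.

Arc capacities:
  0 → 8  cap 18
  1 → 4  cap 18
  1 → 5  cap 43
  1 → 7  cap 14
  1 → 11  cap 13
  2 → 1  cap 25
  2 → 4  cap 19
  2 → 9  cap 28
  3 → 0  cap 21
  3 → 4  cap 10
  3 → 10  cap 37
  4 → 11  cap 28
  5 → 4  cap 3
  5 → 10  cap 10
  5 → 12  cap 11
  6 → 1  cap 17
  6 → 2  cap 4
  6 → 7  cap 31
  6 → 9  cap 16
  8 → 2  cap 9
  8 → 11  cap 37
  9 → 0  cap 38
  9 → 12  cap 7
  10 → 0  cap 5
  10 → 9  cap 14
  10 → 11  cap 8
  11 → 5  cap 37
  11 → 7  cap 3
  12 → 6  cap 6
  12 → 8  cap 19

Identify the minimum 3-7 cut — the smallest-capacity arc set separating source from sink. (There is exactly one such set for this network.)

augment #1: 3→4→11→7 push 3
augment #2: 3→0→8→2→1→7 push 9
augment #3: 3→10→9→12→6→7 push 6
max flow = 18; residual-reachable set from 3 gives S-side
cut edges (S→T): {(8,2), (11,7), (12,6)} total cap 18

Min-cut arcs: {(8,2), (11,7), (12,6)} (total capacity 18)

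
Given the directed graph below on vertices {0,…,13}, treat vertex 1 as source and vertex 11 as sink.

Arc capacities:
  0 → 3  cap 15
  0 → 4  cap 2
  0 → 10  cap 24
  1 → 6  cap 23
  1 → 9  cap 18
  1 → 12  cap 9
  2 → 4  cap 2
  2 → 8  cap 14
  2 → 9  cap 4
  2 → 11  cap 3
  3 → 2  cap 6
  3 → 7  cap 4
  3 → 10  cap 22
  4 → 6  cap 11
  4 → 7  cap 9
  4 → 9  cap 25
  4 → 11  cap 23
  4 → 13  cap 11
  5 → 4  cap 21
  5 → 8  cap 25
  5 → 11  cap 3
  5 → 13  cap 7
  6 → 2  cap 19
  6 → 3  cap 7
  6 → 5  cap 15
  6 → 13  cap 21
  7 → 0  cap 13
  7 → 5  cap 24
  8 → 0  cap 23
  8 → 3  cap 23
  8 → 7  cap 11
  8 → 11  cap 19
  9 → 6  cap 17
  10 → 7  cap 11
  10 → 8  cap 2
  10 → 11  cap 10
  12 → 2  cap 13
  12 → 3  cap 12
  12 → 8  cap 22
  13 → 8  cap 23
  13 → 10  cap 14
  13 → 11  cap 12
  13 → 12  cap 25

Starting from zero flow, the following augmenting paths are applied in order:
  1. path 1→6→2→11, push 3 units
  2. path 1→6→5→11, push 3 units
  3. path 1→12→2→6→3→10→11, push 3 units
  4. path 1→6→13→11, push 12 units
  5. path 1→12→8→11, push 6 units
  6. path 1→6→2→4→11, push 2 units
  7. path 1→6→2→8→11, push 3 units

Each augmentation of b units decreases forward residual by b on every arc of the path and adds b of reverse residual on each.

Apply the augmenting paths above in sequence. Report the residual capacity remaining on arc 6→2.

after path 1 (1→6→2→11, push 3): res(6,2)=16
after path 2 (1→6→5→11, push 3): res(6,2)=16
after path 3 (1→12→2→6→3→10→11, push 3): res(6,2)=19
after path 4 (1→6→13→11, push 12): res(6,2)=19
after path 5 (1→12→8→11, push 6): res(6,2)=19
after path 6 (1→6→2→4→11, push 2): res(6,2)=17
after path 7 (1→6→2→8→11, push 3): res(6,2)=14

Residual capacity of (6,2): 14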